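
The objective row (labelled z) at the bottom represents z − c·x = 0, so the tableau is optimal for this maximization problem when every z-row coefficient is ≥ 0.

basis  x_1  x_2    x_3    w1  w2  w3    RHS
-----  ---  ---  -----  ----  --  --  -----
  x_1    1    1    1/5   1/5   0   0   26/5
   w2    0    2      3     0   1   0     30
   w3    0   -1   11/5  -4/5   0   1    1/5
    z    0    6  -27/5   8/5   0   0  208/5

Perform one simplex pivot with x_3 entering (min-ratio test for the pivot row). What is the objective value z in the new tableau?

463/11

Ratio test on column x_3 — row 1: (26/5)/(1/5) = 26; row 2: 30/3 = 10; row 3: (1/5)/(11/5) = 1/11. Minimum is 1/11 at row 3 (w3 leaves); pivot element 11/5.
Pivot on row 3; the z-row RHS becomes 208/5 − (-27/5)·(1/11) = 463/11.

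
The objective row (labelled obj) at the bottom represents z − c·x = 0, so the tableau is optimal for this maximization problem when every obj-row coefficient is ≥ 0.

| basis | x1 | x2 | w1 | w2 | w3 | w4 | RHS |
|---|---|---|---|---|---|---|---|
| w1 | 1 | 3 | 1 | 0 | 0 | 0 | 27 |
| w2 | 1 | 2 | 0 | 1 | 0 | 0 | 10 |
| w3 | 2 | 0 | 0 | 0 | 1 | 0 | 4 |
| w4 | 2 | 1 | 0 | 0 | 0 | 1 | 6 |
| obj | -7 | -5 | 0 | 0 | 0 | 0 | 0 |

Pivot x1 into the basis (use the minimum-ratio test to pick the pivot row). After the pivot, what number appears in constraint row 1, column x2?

3

Ratio test on column x1 — row 1: 27/1 = 27; row 2: 10/1 = 10; row 3: 4/2 = 2; row 4: 6/2 = 3. Minimum is 2 at row 3 (w3 leaves); pivot element 2.
Divide row 3 by 2; eliminate column x1 from the other rows.
Row 1 update in column x2: 3 − 1·0 = 3.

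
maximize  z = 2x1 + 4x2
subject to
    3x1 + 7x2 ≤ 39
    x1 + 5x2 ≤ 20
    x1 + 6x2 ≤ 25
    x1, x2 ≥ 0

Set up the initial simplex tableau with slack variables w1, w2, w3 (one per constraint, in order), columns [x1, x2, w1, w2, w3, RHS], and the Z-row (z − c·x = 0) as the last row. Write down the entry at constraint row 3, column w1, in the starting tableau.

Slack w1 belongs to constraint 1; its column is the unit vector e_1, so the entry in row 3 is 0.

0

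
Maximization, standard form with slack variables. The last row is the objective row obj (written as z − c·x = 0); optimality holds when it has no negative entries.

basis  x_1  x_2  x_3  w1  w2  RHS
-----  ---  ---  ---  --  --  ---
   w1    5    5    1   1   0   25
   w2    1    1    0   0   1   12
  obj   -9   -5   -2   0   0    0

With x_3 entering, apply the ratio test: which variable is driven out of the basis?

Column x_3 entries and ratios — w1: 25/1 = 25; w2: 0 ≤ 0, skip.
Smallest ratio is 25 in the row of w1, so w1 leaves.

w1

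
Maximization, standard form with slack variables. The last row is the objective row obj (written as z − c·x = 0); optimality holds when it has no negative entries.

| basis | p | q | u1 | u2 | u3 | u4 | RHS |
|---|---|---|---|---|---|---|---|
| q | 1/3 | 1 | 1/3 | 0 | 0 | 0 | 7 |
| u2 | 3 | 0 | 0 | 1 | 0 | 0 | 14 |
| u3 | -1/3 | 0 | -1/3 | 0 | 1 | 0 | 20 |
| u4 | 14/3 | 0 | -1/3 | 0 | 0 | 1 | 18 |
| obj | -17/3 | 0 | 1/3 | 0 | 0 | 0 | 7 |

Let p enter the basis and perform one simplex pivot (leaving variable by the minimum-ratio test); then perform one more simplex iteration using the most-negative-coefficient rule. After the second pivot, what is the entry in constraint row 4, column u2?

1/3

Ratio test on column p — row 1: 7/(1/3) = 21; row 2: 14/3 = 14/3; row 3: entry -1/3 ≤ 0; row 4: 18/(14/3) = 27/7. Minimum is 27/7 at row 4 (u4 leaves); pivot element 14/3.
Divide row 4 by 14/3; eliminate column p from the other rows.
Second iteration: most negative obj-row entry is -1/14 in column u1, so u1 enters.
Ratio test on column u1 — row 1: (40/7)/(5/14) = 16; row 2: (17/7)/(3/14) = 34/3; row 3: entry -5/14 ≤ 0; row 4: entry -1/14 ≤ 0. Minimum is 34/3 at row 2 (u2 leaves); pivot element 3/14.
Divide row 2 by 3/14; eliminate column u1 from the other rows.
After both pivots, the entry at constraint row 4, column u2 is 1/3.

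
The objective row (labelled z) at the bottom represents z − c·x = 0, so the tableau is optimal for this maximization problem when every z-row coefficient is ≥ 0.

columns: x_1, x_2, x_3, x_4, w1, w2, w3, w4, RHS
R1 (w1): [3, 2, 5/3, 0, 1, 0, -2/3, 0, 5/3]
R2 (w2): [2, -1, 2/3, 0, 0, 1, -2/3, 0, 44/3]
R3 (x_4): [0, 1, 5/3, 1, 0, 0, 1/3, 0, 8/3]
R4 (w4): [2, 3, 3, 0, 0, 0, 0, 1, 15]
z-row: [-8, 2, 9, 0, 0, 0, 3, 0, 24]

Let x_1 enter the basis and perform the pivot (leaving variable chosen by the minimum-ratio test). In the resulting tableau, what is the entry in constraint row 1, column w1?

1/3

Ratio test on column x_1 — row 1: (5/3)/3 = 5/9; row 2: (44/3)/2 = 22/3; row 3: entry 0 ≤ 0; row 4: 15/2 = 15/2. Minimum is 5/9 at row 1 (w1 leaves); pivot element 3.
Divide row 1 by 3; eliminate column x_1 from the other rows.
In the new row 1, the w1 entry is the old entry divided by the pivot: 1/3 = 1/3.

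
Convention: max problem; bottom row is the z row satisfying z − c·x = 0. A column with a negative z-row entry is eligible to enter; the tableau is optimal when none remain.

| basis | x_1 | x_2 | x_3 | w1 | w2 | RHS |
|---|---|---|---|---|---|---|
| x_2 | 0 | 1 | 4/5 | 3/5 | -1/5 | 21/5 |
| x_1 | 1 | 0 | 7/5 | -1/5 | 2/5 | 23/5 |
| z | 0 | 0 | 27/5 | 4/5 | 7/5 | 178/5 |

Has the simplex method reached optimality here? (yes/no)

Every z-row coefficient is ≥ 0, so the tableau is optimal.

yes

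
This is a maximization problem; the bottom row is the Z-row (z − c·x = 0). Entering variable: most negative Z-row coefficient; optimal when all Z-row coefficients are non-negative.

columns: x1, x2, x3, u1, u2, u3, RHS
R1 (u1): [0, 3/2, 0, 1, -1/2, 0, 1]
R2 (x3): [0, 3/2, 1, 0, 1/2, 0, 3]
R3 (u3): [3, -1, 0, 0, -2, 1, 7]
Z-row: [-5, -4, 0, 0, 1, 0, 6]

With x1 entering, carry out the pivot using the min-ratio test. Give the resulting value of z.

Ratio test on column x1 — row 1: entry 0 ≤ 0; row 2: entry 0 ≤ 0; row 3: 7/3 = 7/3. Minimum is 7/3 at row 3 (u3 leaves); pivot element 3.
Pivot on row 3; the Z-row RHS becomes 6 − (-5)·(7/3) = 53/3.

53/3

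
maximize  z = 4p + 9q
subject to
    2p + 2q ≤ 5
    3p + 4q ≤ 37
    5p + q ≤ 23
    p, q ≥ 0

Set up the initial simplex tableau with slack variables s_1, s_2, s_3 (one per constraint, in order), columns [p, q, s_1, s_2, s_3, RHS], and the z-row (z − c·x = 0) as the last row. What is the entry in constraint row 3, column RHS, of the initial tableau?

The RHS of constraint 3 is b_3 = 23.

23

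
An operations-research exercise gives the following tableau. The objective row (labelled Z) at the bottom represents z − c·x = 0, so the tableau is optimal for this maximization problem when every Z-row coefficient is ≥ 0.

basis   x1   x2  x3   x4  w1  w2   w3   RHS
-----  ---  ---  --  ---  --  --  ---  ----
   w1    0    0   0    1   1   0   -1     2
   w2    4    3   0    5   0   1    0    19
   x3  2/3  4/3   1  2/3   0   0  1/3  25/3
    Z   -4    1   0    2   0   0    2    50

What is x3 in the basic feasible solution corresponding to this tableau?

x3 is basic (row 3); its value is the RHS of that row, 25/3.

25/3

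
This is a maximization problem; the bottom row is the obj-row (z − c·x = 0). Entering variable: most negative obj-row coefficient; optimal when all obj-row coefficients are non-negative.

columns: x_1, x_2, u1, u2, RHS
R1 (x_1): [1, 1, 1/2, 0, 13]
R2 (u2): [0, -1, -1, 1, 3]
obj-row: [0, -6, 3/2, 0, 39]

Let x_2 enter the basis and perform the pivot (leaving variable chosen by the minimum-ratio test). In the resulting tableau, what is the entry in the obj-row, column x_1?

6

Ratio test on column x_2 — row 1: 13/1 = 13; row 2: entry -1 ≤ 0. Minimum is 13 at row 1 (x_1 leaves); pivot element 1.
Divide row 1 by 1; eliminate column x_2 from the other rows.
obj-row update in column x_1: 0 − (-6)·1 = 6.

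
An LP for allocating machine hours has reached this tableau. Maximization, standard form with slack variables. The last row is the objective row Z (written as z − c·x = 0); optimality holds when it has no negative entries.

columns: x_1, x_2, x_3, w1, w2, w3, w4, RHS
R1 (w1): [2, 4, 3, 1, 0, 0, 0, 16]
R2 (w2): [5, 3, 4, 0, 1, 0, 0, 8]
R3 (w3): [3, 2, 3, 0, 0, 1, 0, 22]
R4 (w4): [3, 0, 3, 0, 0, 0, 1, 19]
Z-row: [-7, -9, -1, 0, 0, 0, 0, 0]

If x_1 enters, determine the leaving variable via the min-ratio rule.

w2

Column x_1 entries and ratios — w1: 16/2 = 8; w2: 8/5 = 8/5; w3: 22/3 = 22/3; w4: 19/3 = 19/3.
Smallest ratio is 8/5 in the row of w2, so w2 leaves.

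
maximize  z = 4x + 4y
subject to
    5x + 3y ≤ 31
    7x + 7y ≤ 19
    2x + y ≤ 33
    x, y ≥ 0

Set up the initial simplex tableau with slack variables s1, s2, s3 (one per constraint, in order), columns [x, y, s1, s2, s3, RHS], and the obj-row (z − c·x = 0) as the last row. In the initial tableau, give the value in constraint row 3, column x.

Constraint 3 has coefficient 2 on x.

2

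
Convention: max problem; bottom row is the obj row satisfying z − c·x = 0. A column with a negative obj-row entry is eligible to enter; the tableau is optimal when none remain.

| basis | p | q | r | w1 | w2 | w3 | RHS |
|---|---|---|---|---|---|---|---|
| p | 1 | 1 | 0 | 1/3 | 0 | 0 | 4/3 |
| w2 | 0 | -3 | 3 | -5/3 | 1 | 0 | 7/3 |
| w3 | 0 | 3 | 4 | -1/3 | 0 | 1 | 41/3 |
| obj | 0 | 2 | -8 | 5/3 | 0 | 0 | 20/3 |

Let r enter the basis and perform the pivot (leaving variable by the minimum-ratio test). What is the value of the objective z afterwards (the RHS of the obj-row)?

Ratio test on column r — row 1: entry 0 ≤ 0; row 2: (7/3)/3 = 7/9; row 3: (41/3)/4 = 41/12. Minimum is 7/9 at row 2 (w2 leaves); pivot element 3.
Pivot on row 2; the obj-row RHS becomes 20/3 − (-8)·(7/9) = 116/9.

116/9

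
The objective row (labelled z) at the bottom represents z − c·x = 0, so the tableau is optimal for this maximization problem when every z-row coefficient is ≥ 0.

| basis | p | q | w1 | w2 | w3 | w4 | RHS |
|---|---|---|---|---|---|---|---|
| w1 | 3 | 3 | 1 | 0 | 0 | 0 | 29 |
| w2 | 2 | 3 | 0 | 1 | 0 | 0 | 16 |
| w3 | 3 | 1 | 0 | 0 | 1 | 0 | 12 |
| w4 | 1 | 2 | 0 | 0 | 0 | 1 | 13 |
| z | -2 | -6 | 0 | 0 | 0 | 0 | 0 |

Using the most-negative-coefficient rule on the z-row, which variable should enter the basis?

q

Negative z-row entries: p: -2, q: -6.
The most negative is -6 in column q, so q enters.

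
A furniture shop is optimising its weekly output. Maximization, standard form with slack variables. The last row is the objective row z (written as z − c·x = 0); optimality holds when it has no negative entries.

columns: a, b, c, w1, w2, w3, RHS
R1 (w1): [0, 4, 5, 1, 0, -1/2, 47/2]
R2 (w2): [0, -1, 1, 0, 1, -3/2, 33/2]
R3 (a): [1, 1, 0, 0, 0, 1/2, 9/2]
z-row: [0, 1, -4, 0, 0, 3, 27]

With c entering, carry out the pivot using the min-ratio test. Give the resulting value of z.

Ratio test on column c — row 1: (47/2)/5 = 47/10; row 2: (33/2)/1 = 33/2; row 3: entry 0 ≤ 0. Minimum is 47/10 at row 1 (w1 leaves); pivot element 5.
Pivot on row 1; the z-row RHS becomes 27 − (-4)·(47/10) = 229/5.

229/5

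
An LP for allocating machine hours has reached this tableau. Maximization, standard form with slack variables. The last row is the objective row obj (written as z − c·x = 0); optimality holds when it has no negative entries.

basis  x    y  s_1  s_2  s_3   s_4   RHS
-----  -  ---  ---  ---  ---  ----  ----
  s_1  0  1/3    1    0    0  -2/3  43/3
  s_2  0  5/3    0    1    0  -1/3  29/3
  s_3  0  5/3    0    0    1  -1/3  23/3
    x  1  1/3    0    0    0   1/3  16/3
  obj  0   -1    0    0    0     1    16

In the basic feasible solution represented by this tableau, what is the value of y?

y is not in the basis, so in the current basic feasible solution y = 0.

0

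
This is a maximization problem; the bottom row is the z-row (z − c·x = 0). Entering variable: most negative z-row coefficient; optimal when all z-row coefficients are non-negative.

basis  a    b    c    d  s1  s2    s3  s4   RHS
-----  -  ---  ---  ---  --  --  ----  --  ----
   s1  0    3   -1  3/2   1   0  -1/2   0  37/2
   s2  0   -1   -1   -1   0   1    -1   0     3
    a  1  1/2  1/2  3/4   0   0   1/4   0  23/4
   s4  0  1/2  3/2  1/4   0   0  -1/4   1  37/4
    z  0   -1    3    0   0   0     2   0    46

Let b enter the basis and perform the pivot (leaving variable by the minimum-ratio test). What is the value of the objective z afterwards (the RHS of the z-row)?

Ratio test on column b — row 1: (37/2)/3 = 37/6; row 2: entry -1 ≤ 0; row 3: (23/4)/(1/2) = 23/2; row 4: (37/4)/(1/2) = 37/2. Minimum is 37/6 at row 1 (s1 leaves); pivot element 3.
Pivot on row 1; the z-row RHS becomes 46 − (-1)·(37/6) = 313/6.

313/6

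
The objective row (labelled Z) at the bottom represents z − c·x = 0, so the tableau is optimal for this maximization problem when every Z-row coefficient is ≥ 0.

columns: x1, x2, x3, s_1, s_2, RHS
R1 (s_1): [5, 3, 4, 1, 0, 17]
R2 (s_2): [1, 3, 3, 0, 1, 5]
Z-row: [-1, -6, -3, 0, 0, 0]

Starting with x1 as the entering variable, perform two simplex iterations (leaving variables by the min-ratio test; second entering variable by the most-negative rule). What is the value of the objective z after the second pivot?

Ratio test on column x1 — row 1: 17/5 = 17/5; row 2: 5/1 = 5. Minimum is 17/5 at row 1 (s_1 leaves); pivot element 5.
Pivot on row 1; the Z-row RHS becomes 0 − (-1)·(17/5) = 17/5.
Next entering variable (most negative Z-row entry -27/5): x2.
Ratio test on column x2 — row 1: (17/5)/(3/5) = 17/3; row 2: (8/5)/(12/5) = 2/3. Minimum is 2/3 at row 2 (s_2 leaves); pivot element 12/5.
After the second pivot the Z-row RHS is 17/5 − (-27/5)·(2/3) = 7.

7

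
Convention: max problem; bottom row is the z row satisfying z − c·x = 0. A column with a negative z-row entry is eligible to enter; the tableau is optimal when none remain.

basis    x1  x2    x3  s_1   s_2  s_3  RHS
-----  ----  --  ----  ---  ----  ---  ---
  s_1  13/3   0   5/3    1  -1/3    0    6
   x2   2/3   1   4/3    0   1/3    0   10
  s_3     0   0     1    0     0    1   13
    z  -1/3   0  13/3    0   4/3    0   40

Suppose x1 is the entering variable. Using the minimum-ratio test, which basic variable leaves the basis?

s_1

Column x1 entries and ratios — s_1: 6/(13/3) = 18/13; x2: 10/(2/3) = 15; s_3: 0 ≤ 0, skip.
Smallest ratio is 18/13 in the row of s_1, so s_1 leaves.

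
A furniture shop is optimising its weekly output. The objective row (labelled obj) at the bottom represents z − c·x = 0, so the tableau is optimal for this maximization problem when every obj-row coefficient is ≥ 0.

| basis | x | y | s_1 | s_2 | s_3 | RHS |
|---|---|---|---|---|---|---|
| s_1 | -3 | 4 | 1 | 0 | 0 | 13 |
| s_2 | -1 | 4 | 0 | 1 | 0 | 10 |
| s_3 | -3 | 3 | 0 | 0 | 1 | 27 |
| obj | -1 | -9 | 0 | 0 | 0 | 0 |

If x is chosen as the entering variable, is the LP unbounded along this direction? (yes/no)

yes

Every constraint-row entry in column x is ≤ 0, so increasing x is unbounded.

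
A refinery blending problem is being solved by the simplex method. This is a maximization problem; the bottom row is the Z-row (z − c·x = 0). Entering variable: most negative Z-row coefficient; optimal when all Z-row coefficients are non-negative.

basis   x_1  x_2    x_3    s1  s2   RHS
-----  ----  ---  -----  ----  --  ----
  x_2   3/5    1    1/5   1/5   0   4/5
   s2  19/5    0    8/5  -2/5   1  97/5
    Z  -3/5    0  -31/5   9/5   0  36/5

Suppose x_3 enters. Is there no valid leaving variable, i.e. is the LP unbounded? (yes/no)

no

Column x_3 has positive entries in row(s) 1, 2, so the ratio test bounds it — not unbounded.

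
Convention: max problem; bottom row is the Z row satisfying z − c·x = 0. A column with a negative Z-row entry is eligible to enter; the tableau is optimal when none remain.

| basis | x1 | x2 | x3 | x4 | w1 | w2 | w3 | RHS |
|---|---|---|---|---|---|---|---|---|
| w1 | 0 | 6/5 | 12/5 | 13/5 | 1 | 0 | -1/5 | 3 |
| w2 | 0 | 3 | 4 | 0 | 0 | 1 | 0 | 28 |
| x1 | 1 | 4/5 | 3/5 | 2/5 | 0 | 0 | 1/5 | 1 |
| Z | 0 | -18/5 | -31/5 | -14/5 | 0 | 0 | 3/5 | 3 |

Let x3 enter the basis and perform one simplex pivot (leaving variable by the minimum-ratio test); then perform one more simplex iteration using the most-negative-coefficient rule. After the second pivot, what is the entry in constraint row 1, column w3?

-1/3

Ratio test on column x3 — row 1: 3/(12/5) = 5/4; row 2: 28/4 = 7; row 3: 1/(3/5) = 5/3. Minimum is 5/4 at row 1 (w1 leaves); pivot element 12/5.
Divide row 1 by 12/5; eliminate column x3 from the other rows.
Second iteration: most negative Z-row entry is -1/2 in column x2, so x2 enters.
Ratio test on column x2 — row 1: (5/4)/(1/2) = 5/2; row 2: 23/1 = 23; row 3: (1/4)/(1/2) = 1/2. Minimum is 1/2 at row 3 (x1 leaves); pivot element 1/2.
Divide row 3 by 1/2; eliminate column x2 from the other rows.
After both pivots, the entry at constraint row 1, column w3 is -1/3.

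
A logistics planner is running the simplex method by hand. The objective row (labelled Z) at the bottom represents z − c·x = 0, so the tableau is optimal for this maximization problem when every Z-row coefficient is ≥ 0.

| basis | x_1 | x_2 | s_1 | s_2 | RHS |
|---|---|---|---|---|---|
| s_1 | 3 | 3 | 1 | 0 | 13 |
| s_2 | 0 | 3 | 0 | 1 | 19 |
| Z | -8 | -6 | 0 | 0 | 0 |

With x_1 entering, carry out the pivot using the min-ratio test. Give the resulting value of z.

104/3

Ratio test on column x_1 — row 1: 13/3 = 13/3; row 2: entry 0 ≤ 0. Minimum is 13/3 at row 1 (s_1 leaves); pivot element 3.
Pivot on row 1; the Z-row RHS becomes 0 − (-8)·(13/3) = 104/3.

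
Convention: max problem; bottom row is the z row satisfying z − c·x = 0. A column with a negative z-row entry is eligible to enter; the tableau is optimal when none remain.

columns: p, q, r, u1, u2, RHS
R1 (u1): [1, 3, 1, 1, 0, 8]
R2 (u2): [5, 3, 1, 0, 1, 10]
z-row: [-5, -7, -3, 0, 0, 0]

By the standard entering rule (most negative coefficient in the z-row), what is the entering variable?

q

Negative z-row entries: p: -5, q: -7, r: -3.
The most negative is -7 in column q, so q enters.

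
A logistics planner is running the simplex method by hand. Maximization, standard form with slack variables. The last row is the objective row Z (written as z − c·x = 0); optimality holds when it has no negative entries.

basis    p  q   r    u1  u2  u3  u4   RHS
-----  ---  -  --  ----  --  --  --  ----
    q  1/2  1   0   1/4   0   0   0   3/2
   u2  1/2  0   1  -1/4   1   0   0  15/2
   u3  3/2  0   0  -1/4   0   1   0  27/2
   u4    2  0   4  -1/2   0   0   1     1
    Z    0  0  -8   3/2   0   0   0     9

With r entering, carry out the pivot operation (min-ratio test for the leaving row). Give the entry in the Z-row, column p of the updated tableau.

4

Ratio test on column r — row 1: entry 0 ≤ 0; row 2: (15/2)/1 = 15/2; row 3: entry 0 ≤ 0; row 4: 1/4 = 1/4. Minimum is 1/4 at row 4 (u4 leaves); pivot element 4.
Divide row 4 by 4; eliminate column r from the other rows.
Z-row update in column p: 0 − (-8)·(1/2) = 4.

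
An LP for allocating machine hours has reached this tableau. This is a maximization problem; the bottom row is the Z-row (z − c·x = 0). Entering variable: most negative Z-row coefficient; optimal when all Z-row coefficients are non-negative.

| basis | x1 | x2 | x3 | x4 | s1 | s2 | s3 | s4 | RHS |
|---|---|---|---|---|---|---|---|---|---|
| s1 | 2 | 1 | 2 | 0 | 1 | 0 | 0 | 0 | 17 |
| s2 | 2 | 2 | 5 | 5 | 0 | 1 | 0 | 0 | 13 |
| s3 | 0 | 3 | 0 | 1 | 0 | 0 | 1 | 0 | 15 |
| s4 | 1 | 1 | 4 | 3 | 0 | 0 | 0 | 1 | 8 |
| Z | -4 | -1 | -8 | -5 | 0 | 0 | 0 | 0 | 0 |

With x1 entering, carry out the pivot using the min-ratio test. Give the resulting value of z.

26

Ratio test on column x1 — row 1: 17/2 = 17/2; row 2: 13/2 = 13/2; row 3: entry 0 ≤ 0; row 4: 8/1 = 8. Minimum is 13/2 at row 2 (s2 leaves); pivot element 2.
Pivot on row 2; the Z-row RHS becomes 0 − (-4)·(13/2) = 26.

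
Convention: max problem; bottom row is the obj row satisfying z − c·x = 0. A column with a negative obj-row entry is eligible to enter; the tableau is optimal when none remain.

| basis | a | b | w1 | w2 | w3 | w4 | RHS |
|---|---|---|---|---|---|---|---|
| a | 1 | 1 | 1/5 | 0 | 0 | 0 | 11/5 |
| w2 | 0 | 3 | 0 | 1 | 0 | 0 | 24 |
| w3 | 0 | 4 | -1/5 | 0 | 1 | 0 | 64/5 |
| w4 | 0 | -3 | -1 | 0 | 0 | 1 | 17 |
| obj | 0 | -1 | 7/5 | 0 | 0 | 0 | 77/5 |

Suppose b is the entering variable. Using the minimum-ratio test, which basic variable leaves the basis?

a

Column b entries and ratios — a: (11/5)/1 = 11/5; w2: 24/3 = 8; w3: (64/5)/4 = 16/5; w4: -3 ≤ 0, skip.
Smallest ratio is 11/5 in the row of a, so a leaves.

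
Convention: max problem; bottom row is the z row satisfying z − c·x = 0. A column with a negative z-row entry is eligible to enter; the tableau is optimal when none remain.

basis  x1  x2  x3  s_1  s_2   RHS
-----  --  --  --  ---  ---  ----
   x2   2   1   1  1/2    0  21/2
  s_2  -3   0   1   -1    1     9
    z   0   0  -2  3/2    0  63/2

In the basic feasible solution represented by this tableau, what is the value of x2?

x2 is basic (row 1); its value is the RHS of that row, 21/2.

21/2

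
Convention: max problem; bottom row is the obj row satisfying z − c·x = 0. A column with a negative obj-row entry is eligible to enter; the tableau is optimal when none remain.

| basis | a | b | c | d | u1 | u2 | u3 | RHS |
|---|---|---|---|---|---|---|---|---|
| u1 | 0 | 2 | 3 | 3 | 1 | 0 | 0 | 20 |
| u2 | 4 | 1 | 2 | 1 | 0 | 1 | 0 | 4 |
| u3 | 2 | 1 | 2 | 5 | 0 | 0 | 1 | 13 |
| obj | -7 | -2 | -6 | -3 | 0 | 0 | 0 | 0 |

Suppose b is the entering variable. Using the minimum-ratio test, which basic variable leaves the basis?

u2

Column b entries and ratios — u1: 20/2 = 10; u2: 4/1 = 4; u3: 13/1 = 13.
Smallest ratio is 4 in the row of u2, so u2 leaves.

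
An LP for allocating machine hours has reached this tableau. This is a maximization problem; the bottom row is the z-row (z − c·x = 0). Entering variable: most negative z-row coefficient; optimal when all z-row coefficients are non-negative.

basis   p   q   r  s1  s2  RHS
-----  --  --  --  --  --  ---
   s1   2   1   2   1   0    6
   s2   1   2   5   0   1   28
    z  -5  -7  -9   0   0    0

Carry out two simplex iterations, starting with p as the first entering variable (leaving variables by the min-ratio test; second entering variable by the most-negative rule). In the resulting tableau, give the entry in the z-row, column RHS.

42

Ratio test on column p — row 1: 6/2 = 3; row 2: 28/1 = 28. Minimum is 3 at row 1 (s1 leaves); pivot element 2.
Divide row 1 by 2; eliminate column p from the other rows.
Second iteration: most negative z-row entry is -9/2 in column q, so q enters.
Ratio test on column q — row 1: 3/(1/2) = 6; row 2: 25/(3/2) = 50/3. Minimum is 6 at row 1 (p leaves); pivot element 1/2.
Divide row 1 by 1/2; eliminate column q from the other rows.
After both pivots, the entry at the z-row, column RHS is 42.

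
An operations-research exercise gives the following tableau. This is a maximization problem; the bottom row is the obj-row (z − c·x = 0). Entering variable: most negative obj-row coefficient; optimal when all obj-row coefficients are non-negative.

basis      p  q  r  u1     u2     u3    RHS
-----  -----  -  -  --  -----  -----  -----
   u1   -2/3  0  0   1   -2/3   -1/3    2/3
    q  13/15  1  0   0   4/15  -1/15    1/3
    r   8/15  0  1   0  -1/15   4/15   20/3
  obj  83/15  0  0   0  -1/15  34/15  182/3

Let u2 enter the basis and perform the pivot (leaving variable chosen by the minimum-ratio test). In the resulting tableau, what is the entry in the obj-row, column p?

Ratio test on column u2 — row 1: entry -2/3 ≤ 0; row 2: (1/3)/(4/15) = 5/4; row 3: entry -1/15 ≤ 0. Minimum is 5/4 at row 2 (q leaves); pivot element 4/15.
Divide row 2 by 4/15; eliminate column u2 from the other rows.
obj-row update in column p: 83/15 − (-1/15)·(13/4) = 23/4.

23/4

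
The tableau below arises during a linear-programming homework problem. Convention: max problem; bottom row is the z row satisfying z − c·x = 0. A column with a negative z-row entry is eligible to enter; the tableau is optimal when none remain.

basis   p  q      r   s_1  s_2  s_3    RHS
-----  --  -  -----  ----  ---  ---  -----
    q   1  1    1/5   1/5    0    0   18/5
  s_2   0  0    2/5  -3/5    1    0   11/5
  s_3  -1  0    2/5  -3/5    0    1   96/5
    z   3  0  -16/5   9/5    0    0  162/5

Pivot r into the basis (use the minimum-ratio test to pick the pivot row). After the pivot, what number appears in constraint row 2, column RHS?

11/2

Ratio test on column r — row 1: (18/5)/(1/5) = 18; row 2: (11/5)/(2/5) = 11/2; row 3: (96/5)/(2/5) = 48. Minimum is 11/2 at row 2 (s_2 leaves); pivot element 2/5.
Divide row 2 by 2/5; eliminate column r from the other rows.
In the new row 2, the RHS entry is the old entry divided by the pivot: (11/5)/(2/5) = 11/2.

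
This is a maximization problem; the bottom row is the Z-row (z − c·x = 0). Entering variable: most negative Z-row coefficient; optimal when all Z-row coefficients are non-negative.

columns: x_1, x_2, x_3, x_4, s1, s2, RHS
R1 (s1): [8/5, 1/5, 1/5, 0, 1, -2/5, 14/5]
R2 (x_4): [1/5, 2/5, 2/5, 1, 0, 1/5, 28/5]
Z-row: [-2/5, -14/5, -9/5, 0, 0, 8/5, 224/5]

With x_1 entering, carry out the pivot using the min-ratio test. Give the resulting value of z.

91/2

Ratio test on column x_1 — row 1: (14/5)/(8/5) = 7/4; row 2: (28/5)/(1/5) = 28. Minimum is 7/4 at row 1 (s1 leaves); pivot element 8/5.
Pivot on row 1; the Z-row RHS becomes 224/5 − (-2/5)·(7/4) = 91/2.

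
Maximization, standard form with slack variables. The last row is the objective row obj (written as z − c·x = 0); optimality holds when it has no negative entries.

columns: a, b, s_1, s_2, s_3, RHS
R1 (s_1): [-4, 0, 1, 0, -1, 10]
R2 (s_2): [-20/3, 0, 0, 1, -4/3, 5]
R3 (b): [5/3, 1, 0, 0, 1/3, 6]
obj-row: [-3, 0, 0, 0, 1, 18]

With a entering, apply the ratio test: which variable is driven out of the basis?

Column a entries and ratios — s_1: -4 ≤ 0, skip; s_2: -20/3 ≤ 0, skip; b: 6/(5/3) = 18/5.
Smallest ratio is 18/5 in the row of b, so b leaves.

b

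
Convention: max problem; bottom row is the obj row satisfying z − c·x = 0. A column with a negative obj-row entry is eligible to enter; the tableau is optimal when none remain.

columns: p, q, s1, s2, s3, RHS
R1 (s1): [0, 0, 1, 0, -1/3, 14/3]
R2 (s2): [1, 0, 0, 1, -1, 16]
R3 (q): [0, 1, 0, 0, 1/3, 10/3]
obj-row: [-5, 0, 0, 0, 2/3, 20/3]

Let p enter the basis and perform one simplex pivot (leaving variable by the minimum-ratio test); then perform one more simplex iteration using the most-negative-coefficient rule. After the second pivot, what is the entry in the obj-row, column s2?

Ratio test on column p — row 1: entry 0 ≤ 0; row 2: 16/1 = 16; row 3: entry 0 ≤ 0. Minimum is 16 at row 2 (s2 leaves); pivot element 1.
Divide row 2 by 1; eliminate column p from the other rows.
Second iteration: most negative obj-row entry is -13/3 in column s3, so s3 enters.
Ratio test on column s3 — row 1: entry -1/3 ≤ 0; row 2: entry -1 ≤ 0; row 3: (10/3)/(1/3) = 10. Minimum is 10 at row 3 (q leaves); pivot element 1/3.
Divide row 3 by 1/3; eliminate column s3 from the other rows.
After both pivots, the entry at the obj-row, column s2 is 5.

5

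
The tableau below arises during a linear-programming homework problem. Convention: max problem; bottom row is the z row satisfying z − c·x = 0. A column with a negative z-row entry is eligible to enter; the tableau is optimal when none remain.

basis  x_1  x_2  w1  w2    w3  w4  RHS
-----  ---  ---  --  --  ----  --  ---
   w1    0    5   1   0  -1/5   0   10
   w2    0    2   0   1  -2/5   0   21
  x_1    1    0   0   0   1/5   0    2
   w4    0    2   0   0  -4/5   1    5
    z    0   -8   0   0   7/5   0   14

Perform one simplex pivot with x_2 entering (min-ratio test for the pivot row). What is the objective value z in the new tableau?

30

Ratio test on column x_2 — row 1: 10/5 = 2; row 2: 21/2 = 21/2; row 3: entry 0 ≤ 0; row 4: 5/2 = 5/2. Minimum is 2 at row 1 (w1 leaves); pivot element 5.
Pivot on row 1; the z-row RHS becomes 14 − (-8)·2 = 30.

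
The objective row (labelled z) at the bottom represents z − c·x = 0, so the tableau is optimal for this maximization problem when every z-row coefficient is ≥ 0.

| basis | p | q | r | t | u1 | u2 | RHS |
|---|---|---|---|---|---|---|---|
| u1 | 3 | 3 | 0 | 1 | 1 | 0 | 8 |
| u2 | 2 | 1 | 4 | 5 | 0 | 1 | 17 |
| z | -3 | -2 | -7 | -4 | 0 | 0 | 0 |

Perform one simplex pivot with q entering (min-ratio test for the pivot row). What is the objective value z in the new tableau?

Ratio test on column q — row 1: 8/3 = 8/3; row 2: 17/1 = 17. Minimum is 8/3 at row 1 (u1 leaves); pivot element 3.
Pivot on row 1; the z-row RHS becomes 0 − (-2)·(8/3) = 16/3.

16/3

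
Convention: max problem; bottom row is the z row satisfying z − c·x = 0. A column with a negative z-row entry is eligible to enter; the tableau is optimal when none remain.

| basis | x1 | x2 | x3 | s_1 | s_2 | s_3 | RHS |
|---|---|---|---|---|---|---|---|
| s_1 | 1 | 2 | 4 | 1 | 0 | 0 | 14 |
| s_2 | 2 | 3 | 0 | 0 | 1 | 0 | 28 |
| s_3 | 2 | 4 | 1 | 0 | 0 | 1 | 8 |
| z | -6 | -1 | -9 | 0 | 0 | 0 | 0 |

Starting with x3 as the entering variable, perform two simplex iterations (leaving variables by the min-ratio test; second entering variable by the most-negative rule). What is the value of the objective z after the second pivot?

288/7

Ratio test on column x3 — row 1: 14/4 = 7/2; row 2: entry 0 ≤ 0; row 3: 8/1 = 8. Minimum is 7/2 at row 1 (s_1 leaves); pivot element 4.
Pivot on row 1; the z-row RHS becomes 0 − (-9)·(7/2) = 63/2.
Next entering variable (most negative z-row entry -15/4): x1.
Ratio test on column x1 — row 1: (7/2)/(1/4) = 14; row 2: 28/2 = 14; row 3: (9/2)/(7/4) = 18/7. Minimum is 18/7 at row 3 (s_3 leaves); pivot element 7/4.
After the second pivot the z-row RHS is 63/2 − (-15/4)·(18/7) = 288/7.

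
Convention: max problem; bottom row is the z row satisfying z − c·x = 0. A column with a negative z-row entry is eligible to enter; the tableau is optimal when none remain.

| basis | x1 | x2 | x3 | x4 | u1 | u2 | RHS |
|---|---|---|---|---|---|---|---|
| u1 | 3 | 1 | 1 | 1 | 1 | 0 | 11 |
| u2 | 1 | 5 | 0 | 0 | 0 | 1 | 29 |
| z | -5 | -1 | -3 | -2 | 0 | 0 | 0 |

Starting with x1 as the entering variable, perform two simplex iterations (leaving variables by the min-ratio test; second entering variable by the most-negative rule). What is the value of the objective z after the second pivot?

Ratio test on column x1 — row 1: 11/3 = 11/3; row 2: 29/1 = 29. Minimum is 11/3 at row 1 (u1 leaves); pivot element 3.
Pivot on row 1; the z-row RHS becomes 0 − (-5)·(11/3) = 55/3.
Next entering variable (most negative z-row entry -4/3): x3.
Ratio test on column x3 — row 1: (11/3)/(1/3) = 11; row 2: entry -1/3 ≤ 0. Minimum is 11 at row 1 (x1 leaves); pivot element 1/3.
After the second pivot the z-row RHS is 55/3 − (-4/3)·11 = 33.

33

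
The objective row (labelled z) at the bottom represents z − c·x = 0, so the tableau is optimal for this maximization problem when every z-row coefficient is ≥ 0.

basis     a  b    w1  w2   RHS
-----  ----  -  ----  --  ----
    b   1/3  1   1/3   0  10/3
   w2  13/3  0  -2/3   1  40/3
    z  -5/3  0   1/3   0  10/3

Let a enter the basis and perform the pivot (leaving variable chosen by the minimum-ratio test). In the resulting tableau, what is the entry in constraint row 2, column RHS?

40/13

Ratio test on column a — row 1: (10/3)/(1/3) = 10; row 2: (40/3)/(13/3) = 40/13. Minimum is 40/13 at row 2 (w2 leaves); pivot element 13/3.
Divide row 2 by 13/3; eliminate column a from the other rows.
In the new row 2, the RHS entry is the old entry divided by the pivot: (40/3)/(13/3) = 40/13.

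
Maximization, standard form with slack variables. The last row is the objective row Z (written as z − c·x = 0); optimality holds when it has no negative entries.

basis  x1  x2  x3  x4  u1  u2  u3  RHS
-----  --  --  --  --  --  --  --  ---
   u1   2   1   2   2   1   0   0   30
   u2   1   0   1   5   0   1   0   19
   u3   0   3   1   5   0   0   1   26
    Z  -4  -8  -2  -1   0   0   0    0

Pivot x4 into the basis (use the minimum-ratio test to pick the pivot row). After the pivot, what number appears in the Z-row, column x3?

Ratio test on column x4 — row 1: 30/2 = 15; row 2: 19/5 = 19/5; row 3: 26/5 = 26/5. Minimum is 19/5 at row 2 (u2 leaves); pivot element 5.
Divide row 2 by 5; eliminate column x4 from the other rows.
Z-row update in column x3: -2 − (-1)·(1/5) = -9/5.

-9/5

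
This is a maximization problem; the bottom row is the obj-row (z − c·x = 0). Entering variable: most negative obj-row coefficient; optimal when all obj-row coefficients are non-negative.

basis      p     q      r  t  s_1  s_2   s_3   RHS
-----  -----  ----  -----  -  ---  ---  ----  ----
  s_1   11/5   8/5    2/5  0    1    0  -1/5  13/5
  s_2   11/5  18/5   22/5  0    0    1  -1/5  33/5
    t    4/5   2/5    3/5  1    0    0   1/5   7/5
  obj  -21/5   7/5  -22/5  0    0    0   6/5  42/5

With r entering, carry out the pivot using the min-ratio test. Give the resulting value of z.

Ratio test on column r — row 1: (13/5)/(2/5) = 13/2; row 2: (33/5)/(22/5) = 3/2; row 3: (7/5)/(3/5) = 7/3. Minimum is 3/2 at row 2 (s_2 leaves); pivot element 22/5.
Pivot on row 2; the obj-row RHS becomes 42/5 − (-22/5)·(3/2) = 15.

15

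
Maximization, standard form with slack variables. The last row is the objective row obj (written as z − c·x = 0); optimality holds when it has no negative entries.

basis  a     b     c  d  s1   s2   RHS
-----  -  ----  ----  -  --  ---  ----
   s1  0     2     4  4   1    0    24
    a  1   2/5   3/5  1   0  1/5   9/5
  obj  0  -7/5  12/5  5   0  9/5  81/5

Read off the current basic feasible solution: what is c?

c is not in the basis, so in the current basic feasible solution c = 0.

0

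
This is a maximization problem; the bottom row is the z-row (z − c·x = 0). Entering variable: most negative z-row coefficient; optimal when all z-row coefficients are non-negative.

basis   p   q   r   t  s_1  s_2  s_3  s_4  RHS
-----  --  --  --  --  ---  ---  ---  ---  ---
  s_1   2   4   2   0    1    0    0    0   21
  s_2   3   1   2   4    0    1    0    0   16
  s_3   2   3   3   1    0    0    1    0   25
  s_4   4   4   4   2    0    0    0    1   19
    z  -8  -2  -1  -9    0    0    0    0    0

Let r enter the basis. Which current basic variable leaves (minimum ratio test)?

s_4

Column r entries and ratios — s_1: 21/2 = 21/2; s_2: 16/2 = 8; s_3: 25/3 = 25/3; s_4: 19/4 = 19/4.
Smallest ratio is 19/4 in the row of s_4, so s_4 leaves.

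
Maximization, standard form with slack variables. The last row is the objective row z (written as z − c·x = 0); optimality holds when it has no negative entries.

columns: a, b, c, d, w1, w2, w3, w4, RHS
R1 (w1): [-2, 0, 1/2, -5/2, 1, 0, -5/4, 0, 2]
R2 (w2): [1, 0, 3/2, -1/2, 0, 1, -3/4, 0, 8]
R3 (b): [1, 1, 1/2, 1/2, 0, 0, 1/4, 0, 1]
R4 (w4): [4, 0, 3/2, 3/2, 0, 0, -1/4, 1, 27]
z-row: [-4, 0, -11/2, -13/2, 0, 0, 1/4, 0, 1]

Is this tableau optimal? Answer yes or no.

no

The z-row has a negative entry -13/2 in column d, so it is not optimal.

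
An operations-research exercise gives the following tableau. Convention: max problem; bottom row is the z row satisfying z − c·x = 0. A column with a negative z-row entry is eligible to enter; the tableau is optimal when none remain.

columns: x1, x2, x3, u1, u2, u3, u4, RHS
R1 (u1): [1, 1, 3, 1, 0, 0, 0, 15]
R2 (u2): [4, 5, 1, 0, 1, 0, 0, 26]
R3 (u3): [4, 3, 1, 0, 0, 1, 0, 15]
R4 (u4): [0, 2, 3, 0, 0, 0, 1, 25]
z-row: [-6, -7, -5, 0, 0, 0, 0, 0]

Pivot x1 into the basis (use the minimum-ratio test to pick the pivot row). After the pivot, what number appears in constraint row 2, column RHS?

Ratio test on column x1 — row 1: 15/1 = 15; row 2: 26/4 = 13/2; row 3: 15/4 = 15/4; row 4: entry 0 ≤ 0. Minimum is 15/4 at row 3 (u3 leaves); pivot element 4.
Divide row 3 by 4; eliminate column x1 from the other rows.
Row 2 update in column RHS: 26 − 4·(15/4) = 11.

11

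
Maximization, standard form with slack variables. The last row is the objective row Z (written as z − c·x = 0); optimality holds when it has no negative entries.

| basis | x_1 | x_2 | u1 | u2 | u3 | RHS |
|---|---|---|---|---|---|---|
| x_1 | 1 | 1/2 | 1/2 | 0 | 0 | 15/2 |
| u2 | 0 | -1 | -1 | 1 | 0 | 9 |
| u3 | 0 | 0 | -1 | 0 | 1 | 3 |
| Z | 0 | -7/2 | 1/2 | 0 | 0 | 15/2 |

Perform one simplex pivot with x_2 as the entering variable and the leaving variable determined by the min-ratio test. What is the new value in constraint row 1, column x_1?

2

Ratio test on column x_2 — row 1: (15/2)/(1/2) = 15; row 2: entry -1 ≤ 0; row 3: entry 0 ≤ 0. Minimum is 15 at row 1 (x_1 leaves); pivot element 1/2.
Divide row 1 by 1/2; eliminate column x_2 from the other rows.
In the new row 1, the x_1 entry is the old entry divided by the pivot: 1/(1/2) = 2.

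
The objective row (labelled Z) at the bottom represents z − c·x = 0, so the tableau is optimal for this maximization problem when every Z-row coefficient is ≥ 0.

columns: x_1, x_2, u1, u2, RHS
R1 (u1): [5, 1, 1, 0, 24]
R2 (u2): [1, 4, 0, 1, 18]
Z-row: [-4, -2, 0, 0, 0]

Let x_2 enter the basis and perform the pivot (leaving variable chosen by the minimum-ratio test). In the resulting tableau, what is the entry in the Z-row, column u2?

Ratio test on column x_2 — row 1: 24/1 = 24; row 2: 18/4 = 9/2. Minimum is 9/2 at row 2 (u2 leaves); pivot element 4.
Divide row 2 by 4; eliminate column x_2 from the other rows.
Z-row update in column u2: 0 − (-2)·(1/4) = 1/2.

1/2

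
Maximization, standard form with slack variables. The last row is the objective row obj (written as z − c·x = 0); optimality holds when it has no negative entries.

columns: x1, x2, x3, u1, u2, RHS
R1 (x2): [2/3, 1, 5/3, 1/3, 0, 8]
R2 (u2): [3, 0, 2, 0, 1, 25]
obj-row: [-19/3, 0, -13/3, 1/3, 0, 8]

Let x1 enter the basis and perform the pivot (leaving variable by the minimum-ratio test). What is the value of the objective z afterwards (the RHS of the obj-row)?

Ratio test on column x1 — row 1: 8/(2/3) = 12; row 2: 25/3 = 25/3. Minimum is 25/3 at row 2 (u2 leaves); pivot element 3.
Pivot on row 2; the obj-row RHS becomes 8 − (-19/3)·(25/3) = 547/9.

547/9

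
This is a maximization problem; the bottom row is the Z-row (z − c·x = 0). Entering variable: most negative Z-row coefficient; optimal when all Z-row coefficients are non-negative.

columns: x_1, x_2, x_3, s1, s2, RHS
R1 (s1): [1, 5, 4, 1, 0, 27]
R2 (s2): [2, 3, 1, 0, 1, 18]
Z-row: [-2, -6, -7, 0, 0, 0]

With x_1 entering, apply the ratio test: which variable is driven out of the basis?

s2

Column x_1 entries and ratios — s1: 27/1 = 27; s2: 18/2 = 9.
Smallest ratio is 9 in the row of s2, so s2 leaves.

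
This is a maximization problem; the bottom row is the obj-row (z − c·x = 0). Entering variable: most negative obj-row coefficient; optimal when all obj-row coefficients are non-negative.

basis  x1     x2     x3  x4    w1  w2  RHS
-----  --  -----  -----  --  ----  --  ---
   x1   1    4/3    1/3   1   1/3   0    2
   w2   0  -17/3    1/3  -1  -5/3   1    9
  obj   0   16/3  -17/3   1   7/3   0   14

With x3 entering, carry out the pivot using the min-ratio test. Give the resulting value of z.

48

Ratio test on column x3 — row 1: 2/(1/3) = 6; row 2: 9/(1/3) = 27. Minimum is 6 at row 1 (x1 leaves); pivot element 1/3.
Pivot on row 1; the obj-row RHS becomes 14 − (-17/3)·6 = 48.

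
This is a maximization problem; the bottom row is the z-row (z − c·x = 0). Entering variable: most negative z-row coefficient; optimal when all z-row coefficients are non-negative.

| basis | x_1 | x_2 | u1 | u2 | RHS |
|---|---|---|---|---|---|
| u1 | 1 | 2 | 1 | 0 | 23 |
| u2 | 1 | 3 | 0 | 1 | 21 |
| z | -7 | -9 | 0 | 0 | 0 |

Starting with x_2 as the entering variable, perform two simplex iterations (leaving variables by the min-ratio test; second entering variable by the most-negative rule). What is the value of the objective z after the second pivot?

147

Ratio test on column x_2 — row 1: 23/2 = 23/2; row 2: 21/3 = 7. Minimum is 7 at row 2 (u2 leaves); pivot element 3.
Pivot on row 2; the z-row RHS becomes 0 − (-9)·7 = 63.
Next entering variable (most negative z-row entry -4): x_1.
Ratio test on column x_1 — row 1: 9/(1/3) = 27; row 2: 7/(1/3) = 21. Minimum is 21 at row 2 (x_2 leaves); pivot element 1/3.
After the second pivot the z-row RHS is 63 − (-4)·21 = 147.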